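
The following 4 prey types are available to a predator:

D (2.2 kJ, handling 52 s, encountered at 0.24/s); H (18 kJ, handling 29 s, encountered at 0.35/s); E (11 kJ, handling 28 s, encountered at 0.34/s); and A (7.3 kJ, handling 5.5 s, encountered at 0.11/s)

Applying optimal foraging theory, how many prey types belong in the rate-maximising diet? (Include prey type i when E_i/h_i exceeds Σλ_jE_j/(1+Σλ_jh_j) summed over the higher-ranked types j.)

E/h in descending order: A 1.33, H 0.621, E 0.393, D 0.0423 kJ/s. The optimal diet is the largest prefix of this list for which every included type satisfies E_i/h_i > R on the types above it.
Rate on top 1: 0.5003. H: 0.621 > 0.5003 → include.
Rate on top 2: 0.6043. E: 0.393 < 0.6043 → exclude; stop.
Optimal diet: A, H — 2 of 4 types.

2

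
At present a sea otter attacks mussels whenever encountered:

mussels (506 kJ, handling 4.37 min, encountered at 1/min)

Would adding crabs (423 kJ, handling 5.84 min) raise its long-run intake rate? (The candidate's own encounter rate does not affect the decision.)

On mussels alone, R = ΣλE/(1+Σλh) = 506/5.37 = 94.23 kJ/min.
Profitability of crabs: 423/5.84 = 72.43 kJ/min.
72.43 < 94.23, so adding crabs would lower the average — exclude it.

No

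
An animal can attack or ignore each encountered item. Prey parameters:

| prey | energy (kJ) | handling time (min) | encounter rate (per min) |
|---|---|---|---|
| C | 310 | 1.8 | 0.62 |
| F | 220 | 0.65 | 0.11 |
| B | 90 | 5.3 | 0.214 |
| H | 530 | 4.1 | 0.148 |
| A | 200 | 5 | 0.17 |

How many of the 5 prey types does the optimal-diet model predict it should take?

Profitabilities (E/h, kJ/min): F 338, C 172, H 129, A 40, B 17. Add prey in this order while the next type's profitability exceeds the intake rate on those already taken.
Rate on top 1: 22.59. C: 172 > 22.59 → include.
Rate on top 2: 98.93. H: 129 > 98.93 → include.
Rate on top 3: 105.5. A: 40 < 105.5 → exclude; stop.
Optimal diet: F, C, H — 3 of 5 types.

3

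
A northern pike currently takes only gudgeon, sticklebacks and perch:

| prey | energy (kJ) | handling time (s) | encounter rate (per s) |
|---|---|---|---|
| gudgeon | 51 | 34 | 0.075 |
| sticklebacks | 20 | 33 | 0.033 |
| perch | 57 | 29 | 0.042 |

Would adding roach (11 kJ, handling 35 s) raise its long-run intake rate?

On gudgeon, sticklebacks and perch alone, R = ΣλE/(1+Σλh) = 6.879/5.857 = 1.174 kJ/s.
roach: E/h = 11/35 = 0.3143 kJ/s.
Since 0.3143 < R, time spent handling roach is better spent searching.

No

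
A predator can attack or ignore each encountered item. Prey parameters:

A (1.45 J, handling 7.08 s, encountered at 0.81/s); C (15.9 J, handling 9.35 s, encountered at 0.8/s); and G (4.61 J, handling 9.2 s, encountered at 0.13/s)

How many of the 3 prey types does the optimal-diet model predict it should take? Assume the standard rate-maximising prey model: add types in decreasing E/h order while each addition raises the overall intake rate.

E/h in descending order: C 1.7, G 0.501, A 0.205 J/s. The optimal diet is the largest prefix of this list for which every included type satisfies E_i/h_i > R on the types above it.
Rate on top 1: 1.5. G: 0.501 < 1.5 → exclude; stop.
Optimal diet: C — 1 of 3 types.

1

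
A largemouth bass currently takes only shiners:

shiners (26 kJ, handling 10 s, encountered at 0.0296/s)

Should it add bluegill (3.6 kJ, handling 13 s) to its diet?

No

Current rate: (0.0296×26)/(1 + 0.0296×10) = 0.5938 kJ/s.
Profitability of bluegill: 3.6/13 = 0.2769 kJ/s.
Since 0.2769 < R, time spent handling bluegill is better spent searching.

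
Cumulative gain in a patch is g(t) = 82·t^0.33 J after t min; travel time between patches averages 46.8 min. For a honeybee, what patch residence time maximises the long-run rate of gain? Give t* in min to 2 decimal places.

Maximise g(t)/(T+t): set derivative to zero → g'(t)(T+t) = g(t).
g'(t) = 0.33·82·t^-0.67. Setting 0.33·82·t^-0.67 = 82·t^0.33/(46.8+t) gives 0.33(46.8+t) = t, so 0.67·t = 0.33×46.8.
t* = 0.33×46.8/0.67 = 23.05 min.

23.05 min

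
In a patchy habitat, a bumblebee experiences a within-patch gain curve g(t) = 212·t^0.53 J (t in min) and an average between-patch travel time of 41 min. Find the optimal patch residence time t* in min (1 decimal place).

By the marginal value theorem, leave when the instantaneous gain rate g'(t) equals the habitat-wide average g(t)/(T + t).
g'(t) = 0.53·212·t^-0.47. Setting 0.53·212·t^-0.47 = 212·t^0.53/(41+t) gives 0.53(41+t) = t, so 0.47·t = 0.53×41.
t* = 0.53×41/0.47 = 46.23 min.

46.2 min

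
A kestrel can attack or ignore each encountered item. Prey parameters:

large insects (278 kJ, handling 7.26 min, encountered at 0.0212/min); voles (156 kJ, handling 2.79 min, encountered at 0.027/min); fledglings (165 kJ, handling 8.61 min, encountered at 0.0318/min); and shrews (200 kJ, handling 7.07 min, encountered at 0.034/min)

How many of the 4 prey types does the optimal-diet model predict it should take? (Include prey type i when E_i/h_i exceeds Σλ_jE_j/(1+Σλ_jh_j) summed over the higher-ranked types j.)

4

Profitabilities (E/h, kJ/min): voles 55.9, large insects 38.3, shrews 28.3, fledglings 19.2. Add prey in this order while the next type's profitability exceeds the intake rate on those already taken.
Rate on top 1: 3.917. large insects: 38.3 > 3.917 → include.
Rate on top 2: 8.221. shrews: 28.3 > 8.221 → include.
Rate on top 3: 11.5. fledglings: 19.2 > 11.5 → include.
Optimal diet: voles, large insects, shrews, fledglings — 4 of 4 types.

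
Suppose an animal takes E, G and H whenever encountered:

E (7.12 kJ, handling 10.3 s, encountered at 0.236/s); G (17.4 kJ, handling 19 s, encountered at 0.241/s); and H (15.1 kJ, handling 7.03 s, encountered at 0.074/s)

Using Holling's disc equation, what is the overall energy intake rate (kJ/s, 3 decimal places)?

0.820 kJ/s

Energy encountered per unit search time: 0.236×7.12 + 0.241×17.4 + 0.074×15.1 = 6.991 kJ/s.
Handling time per unit search time: 0.236×10.3 + 0.241×19 + 0.074×7.03 = 7.53.
Rate = 6.991/(1 + 7.53) = 0.8196 kJ/s.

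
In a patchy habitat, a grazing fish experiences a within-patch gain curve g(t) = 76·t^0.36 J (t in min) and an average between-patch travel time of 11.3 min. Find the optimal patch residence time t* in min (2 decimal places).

6.36 min

Optimal t* satisfies g'(t*) = g(t*)/(T + t*).
g'(t) = 0.36·76·t^-0.64. Setting 0.36·76·t^-0.64 = 76·t^0.36/(11.3+t) gives 0.36(11.3+t) = t, so 0.64·t = 0.36×11.3.
t* = 0.36×11.3/0.64 = 6.356 min.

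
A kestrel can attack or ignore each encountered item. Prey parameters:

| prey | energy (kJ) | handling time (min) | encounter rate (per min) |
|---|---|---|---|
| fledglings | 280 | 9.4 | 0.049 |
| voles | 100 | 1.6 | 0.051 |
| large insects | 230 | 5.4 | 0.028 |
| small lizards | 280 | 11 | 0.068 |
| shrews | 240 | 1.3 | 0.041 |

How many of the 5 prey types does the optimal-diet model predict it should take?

Rank by E/h (kJ/min): shrews 185, voles 62.5, large insects 42.6, fledglings 29.8, small lizards 25.5. Include each in turn until the next type's E/h falls below the running intake rate.
Rate on top 1: 9.342. voles: 62.5 > 9.342 → include.
Rate on top 2: 13.16. large insects: 42.6 > 13.16 → include.
Rate on top 3: 16.62. fledglings: 29.8 > 16.62 → include.
Rate on top 4: 20.1. small lizards: 25.5 > 20.1 → include.
Optimal diet: shrews, voles, large insects, fledglings, small lizards — 5 of 5 types.

5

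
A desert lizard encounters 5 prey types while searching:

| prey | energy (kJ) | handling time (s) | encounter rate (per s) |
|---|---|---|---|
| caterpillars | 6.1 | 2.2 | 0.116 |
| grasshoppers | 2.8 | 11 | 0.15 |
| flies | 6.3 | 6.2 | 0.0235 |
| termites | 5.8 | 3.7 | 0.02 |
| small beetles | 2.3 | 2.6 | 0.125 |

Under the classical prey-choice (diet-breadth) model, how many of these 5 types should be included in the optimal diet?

4

Profitabilities (E/h, kJ/s): caterpillars 2.77, termites 1.57, flies 1.02, small beetles 0.885, grasshoppers 0.255. Add prey in this order while the next type's profitability exceeds the intake rate on those already taken.
Rate on top 1: 0.5637. termites: 1.57 > 0.5637 → include.
Rate on top 2: 0.6196. flies: 1.02 > 0.6196 → include.
Rate on top 3: 0.6588. small beetles: 0.885 > 0.6588 → include.
Rate on top 4: 0.6996. grasshoppers: 0.255 < 0.6996 → exclude; stop.
Optimal diet: caterpillars, termites, flies, small beetles — 4 of 5 types.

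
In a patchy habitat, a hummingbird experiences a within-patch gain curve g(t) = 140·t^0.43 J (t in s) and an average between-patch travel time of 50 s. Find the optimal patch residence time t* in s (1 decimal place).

37.7 s

By the marginal value theorem, leave when the instantaneous gain rate g'(t) equals the habitat-wide average g(t)/(T + t).
g'(t) = 0.43·140·t^-0.57. Setting 0.43·140·t^-0.57 = 140·t^0.43/(50+t) gives 0.43(50+t) = t, so 0.57·t = 0.43×50.
t* = 0.43×50/0.57 = 37.72 s.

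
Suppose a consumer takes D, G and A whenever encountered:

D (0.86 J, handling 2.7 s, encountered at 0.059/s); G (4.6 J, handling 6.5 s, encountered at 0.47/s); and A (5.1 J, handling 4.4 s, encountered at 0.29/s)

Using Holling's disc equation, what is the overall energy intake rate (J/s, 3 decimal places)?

0.672 J/s

R = (0.059×0.86 + 0.47×4.6 + 0.29×5.1) / (1 + 0.059×2.7 + 0.47×6.5 + 0.29×4.4) = 3.692/5.49 = 0.6724 J/s.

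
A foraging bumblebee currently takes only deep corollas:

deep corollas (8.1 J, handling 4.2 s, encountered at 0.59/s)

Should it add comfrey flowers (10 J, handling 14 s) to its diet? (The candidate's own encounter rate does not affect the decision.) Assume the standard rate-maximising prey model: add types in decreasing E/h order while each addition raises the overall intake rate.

No

Current rate: (0.59×8.1)/(1 + 0.59×4.2) = 1.374 J/s.
Profitability of comfrey flowers: 10/14 = 0.7143 J/s.
0.7143 < 1.374, so adding comfrey flowers would lower the average — exclude it.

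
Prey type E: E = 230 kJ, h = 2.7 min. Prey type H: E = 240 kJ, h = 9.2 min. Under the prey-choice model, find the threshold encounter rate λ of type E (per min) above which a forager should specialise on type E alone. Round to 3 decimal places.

The zero-one rule: include type H iff E₂/h₂ > λE₁/(1+λh₁). Equality gives the switch point.
λE₁h₂ = E₂ + λE₂h₁ ⇒ λ = E₂/(E₁h₂ − E₂h₁) = 240/(2116 − 648) = 0.1635 per min.

0.163 per min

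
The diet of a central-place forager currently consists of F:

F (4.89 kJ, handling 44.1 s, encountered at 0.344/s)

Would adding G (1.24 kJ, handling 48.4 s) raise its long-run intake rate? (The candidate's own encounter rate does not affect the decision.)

No

Current rate: (0.344×4.89)/(1 + 0.344×44.1) = 0.104 kJ/s.
Profitability of G: 1.24/48.4 = 0.02562 kJ/s.
Since 0.02562 < R, time spent handling G is better spent searching.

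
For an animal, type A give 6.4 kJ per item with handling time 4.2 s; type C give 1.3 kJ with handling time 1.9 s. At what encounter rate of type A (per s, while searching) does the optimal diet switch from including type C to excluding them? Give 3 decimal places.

The zero-one rule: include type C iff E₂/h₂ > λE₁/(1+λh₁). Equality gives the switch point.
λE₁h₂ = E₂ + λE₂h₁ ⇒ λ = E₂/(E₁h₂ − E₂h₁) = 1.3/(12.16 − 5.46) = 0.194 per s.

0.194 per s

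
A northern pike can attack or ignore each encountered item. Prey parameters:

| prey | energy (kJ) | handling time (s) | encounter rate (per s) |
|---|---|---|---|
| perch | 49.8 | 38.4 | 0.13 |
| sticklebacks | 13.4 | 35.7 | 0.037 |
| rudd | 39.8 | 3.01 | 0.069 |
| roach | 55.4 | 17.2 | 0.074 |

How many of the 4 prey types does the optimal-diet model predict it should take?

Rank by E/h (kJ/s): rudd 13.2, roach 3.22, perch 1.3, sticklebacks 0.375. Include each in turn until the next type's E/h falls below the running intake rate.
Rate on top 1: 2.274. roach: 3.22 > 2.274 → include.
Rate on top 2: 2.76. perch: 1.3 < 2.76 → exclude; stop.
Optimal diet: rudd, roach — 2 of 4 types.

2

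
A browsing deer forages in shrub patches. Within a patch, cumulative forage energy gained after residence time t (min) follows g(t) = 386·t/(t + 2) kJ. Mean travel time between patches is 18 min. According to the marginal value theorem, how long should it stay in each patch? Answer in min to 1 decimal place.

Optimal t* satisfies g'(t*) = g(t*)/(T + t*).
g'(t) = 386·2/(t + 2)². Setting 386·2/(t+2)² = 386t/[(t+2)(18+t)] gives 2(18+t) = t(t+2), so t² = 2×18 = 36.
t* = √36 = 6 min.

6.0 min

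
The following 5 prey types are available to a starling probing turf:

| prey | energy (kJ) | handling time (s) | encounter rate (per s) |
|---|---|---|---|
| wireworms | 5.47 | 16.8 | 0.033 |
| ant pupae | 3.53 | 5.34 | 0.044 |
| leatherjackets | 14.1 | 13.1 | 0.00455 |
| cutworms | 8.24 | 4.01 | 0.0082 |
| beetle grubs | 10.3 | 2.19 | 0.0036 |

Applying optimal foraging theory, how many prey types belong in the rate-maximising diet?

Rank by E/h (kJ/s): beetle grubs 4.7, cutworms 2.05, leatherjackets 1.08, ant pupae 0.661, wireworms 0.326. Include each in turn until the next type's E/h falls below the running intake rate.
Rate on top 1: 0.03679. cutworms: 2.05 > 0.03679 → include.
Rate on top 2: 0.1005. leatherjackets: 1.08 > 0.1005 → include.
Rate on top 3: 0.1534. ant pupae: 0.661 > 0.1534 → include.
Rate on top 4: 0.2427. wireworms: 0.326 > 0.2427 → include.
Optimal diet: beetle grubs, cutworms, leatherjackets, ant pupae, wireworms — 5 of 5 types.

5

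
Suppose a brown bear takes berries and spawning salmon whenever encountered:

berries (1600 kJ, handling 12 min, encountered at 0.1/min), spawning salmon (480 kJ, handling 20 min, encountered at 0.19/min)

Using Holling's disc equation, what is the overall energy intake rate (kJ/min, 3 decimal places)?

41.867 kJ/min

R = (0.1×1600 + 0.19×480) / (1 + 0.1×12 + 0.19×20) = 251.2/6 = 41.87 kJ/min.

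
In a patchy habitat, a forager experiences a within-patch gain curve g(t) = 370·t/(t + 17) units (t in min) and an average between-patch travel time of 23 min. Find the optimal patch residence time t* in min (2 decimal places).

19.77 min

Maximise g(t)/(T+t): set derivative to zero → g'(t)(T+t) = g(t).
g'(t) = 370·17/(t + 17)². Setting 370·17/(t+17)² = 370t/[(t+17)(23+t)] gives 17(23+t) = t(t+17), so t² = 17×23 = 391.
t* = √391 = 19.77 min.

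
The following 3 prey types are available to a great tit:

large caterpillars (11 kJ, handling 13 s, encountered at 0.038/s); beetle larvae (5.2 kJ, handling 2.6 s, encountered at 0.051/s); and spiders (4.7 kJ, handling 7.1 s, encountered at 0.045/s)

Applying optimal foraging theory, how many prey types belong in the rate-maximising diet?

3

Rank by E/h (kJ/s): beetle larvae 2, large caterpillars 0.846, spiders 0.662. Include each in turn until the next type's E/h falls below the running intake rate.
Rate on top 1: 0.2342. large caterpillars: 0.846 > 0.2342 → include.
Rate on top 2: 0.42. spiders: 0.662 > 0.42 → include.
Optimal diet: beetle larvae, large caterpillars, spiders — 3 of 3 types.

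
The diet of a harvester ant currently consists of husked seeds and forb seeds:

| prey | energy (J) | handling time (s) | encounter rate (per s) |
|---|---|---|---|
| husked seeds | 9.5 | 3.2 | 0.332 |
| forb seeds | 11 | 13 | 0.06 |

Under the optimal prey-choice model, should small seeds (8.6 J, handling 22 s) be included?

Current rate: (0.332×9.5 + 0.06×11)/(1 + 0.332×3.2 + 0.06×13) = 1.342 J/s.
small seeds: E/h = 8.6/22 = 0.3909 J/s.
0.3909 < 1.342, so adding small seeds would lower the average — exclude it.

No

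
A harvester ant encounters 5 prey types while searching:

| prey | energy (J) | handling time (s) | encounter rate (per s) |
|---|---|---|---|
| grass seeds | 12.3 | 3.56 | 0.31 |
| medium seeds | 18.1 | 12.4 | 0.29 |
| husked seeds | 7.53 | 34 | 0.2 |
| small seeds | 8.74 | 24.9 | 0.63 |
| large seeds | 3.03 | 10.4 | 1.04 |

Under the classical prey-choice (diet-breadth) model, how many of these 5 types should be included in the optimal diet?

1

Profitabilities (E/h, J/s): grass seeds 3.46, medium seeds 1.46, small seeds 0.351, large seeds 0.291, husked seeds 0.221. Add prey in this order while the next type's profitability exceeds the intake rate on those already taken.
Rate on top 1: 1.813. medium seeds: 1.46 < 1.813 → exclude; stop.
Optimal diet: grass seeds — 1 of 5 types.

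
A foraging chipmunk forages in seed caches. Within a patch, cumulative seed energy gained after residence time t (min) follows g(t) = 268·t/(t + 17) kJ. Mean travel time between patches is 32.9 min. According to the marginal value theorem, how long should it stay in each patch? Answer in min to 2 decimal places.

23.65 min

Maximise g(t)/(T+t): set derivative to zero → g'(t)(T+t) = g(t).
g'(t) = 268·17/(t + 17)². Setting 268·17/(t+17)² = 268t/[(t+17)(32.9+t)] gives 17(32.9+t) = t(t+17), so t² = 17×32.9 = 559.3.
t* = √559.3 = 23.65 min.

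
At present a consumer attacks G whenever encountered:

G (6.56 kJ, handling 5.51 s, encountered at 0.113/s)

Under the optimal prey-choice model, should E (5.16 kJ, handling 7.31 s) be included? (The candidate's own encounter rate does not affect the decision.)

Yes

Intake rate on the current diet: R = (0.113×6.56) / (1 + 0.113×5.51) = 0.7413/1.623 = 0.4568 kJ/s.
E: E/h = 5.16/7.31 = 0.7059 kJ/s.
0.7059 > 0.4568, so adding E raises the average — include it.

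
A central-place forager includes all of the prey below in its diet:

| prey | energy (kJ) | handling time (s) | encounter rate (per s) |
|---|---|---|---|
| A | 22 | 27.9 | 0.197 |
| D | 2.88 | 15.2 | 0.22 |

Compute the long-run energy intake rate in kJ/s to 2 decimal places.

R = (0.197×22 + 0.22×2.88) / (1 + 0.197×27.9 + 0.22×15.2) = 4.968/9.84 = 0.5048 kJ/s.

0.50 kJ/s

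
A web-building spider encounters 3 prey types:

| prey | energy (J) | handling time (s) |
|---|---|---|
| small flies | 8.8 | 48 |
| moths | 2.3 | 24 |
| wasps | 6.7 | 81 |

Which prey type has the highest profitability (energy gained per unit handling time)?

In descending order of E/h:
small flies: 8.8/48 = 0.183 J/s
moths: 2.3/24 = 0.0958 J/s
wasps: 6.7/81 = 0.0827 J/s

small flies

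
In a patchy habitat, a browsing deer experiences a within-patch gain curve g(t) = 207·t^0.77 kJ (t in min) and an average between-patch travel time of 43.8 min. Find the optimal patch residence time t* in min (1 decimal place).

146.6 min

By the marginal value theorem, leave when the instantaneous gain rate g'(t) equals the habitat-wide average g(t)/(T + t).
g'(t) = 0.77·207·t^-0.23. Setting 0.77·207·t^-0.23 = 207·t^0.77/(43.8+t) gives 0.77(43.8+t) = t, so 0.23·t = 0.77×43.8.
t* = 0.77×43.8/0.23 = 146.6 min.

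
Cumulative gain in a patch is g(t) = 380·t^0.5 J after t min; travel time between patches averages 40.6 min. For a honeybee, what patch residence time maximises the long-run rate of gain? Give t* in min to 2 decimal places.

40.60 min

Maximise g(t)/(T+t): set derivative to zero → g'(t)(T+t) = g(t).
g'(t) = 0.5·380·t^-0.5. Setting 0.5·380·t^-0.5 = 380·t^0.5/(40.6+t) gives 0.5(40.6+t) = t, so 0.50·t = 0.5×40.6.
t* = 0.5×40.6/0.50 = 40.6 min.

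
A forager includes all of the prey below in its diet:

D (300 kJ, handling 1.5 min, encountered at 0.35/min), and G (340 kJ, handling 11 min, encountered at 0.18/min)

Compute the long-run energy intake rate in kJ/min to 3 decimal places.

Energy encountered per unit search time: 0.35×300 + 0.18×340 = 166.2 kJ/min.
Handling time per unit search time: 0.35×1.5 + 0.18×11 = 2.505.
Rate = 166.2/(1 + 2.505) = 47.42 kJ/min.

47.418 kJ/min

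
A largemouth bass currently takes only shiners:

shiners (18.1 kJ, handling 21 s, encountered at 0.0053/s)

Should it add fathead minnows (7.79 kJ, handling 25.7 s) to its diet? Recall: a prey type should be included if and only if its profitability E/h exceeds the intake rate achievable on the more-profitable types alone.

Yes

Current rate: (0.0053×18.1)/(1 + 0.0053×21) = 0.08632 kJ/s.
Profitability of fathead minnows: 7.79/25.7 = 0.3031 kJ/s.
0.3031 > 0.08632, so adding fathead minnows raises the average — include it.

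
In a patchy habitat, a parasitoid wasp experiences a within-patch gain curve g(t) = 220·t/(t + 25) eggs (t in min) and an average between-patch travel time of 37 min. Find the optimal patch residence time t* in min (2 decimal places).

By the marginal value theorem, leave when the instantaneous gain rate g'(t) equals the habitat-wide average g(t)/(T + t).
g'(t) = 220·25/(t + 25)². Setting 220·25/(t+25)² = 220t/[(t+25)(37+t)] gives 25(37+t) = t(t+25), so t² = 25×37 = 925.
t* = √925 = 30.41 min.

30.41 min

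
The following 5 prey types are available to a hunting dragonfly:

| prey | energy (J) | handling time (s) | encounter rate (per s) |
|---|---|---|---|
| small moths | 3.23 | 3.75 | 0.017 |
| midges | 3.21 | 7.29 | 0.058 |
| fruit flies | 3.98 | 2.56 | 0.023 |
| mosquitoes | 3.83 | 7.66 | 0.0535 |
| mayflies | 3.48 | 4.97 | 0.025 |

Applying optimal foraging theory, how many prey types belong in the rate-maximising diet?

5

E/h in descending order: fruit flies 1.55, small moths 0.861, mayflies 0.7, mosquitoes 0.5, midges 0.44 J/s. The optimal diet is the largest prefix of this list for which every included type satisfies E_i/h_i > R on the types above it.
Rate on top 1: 0.08645. small moths: 0.861 > 0.08645 → include.
Rate on top 2: 0.1305. mayflies: 0.7 > 0.1305 → include.
Rate on top 3: 0.1872. mosquitoes: 0.5 > 0.1872 → include.
Rate on top 4: 0.2646. midges: 0.44 > 0.2646 → include.
Optimal diet: fruit flies, small moths, mayflies, mosquitoes, midges — 5 of 5 types.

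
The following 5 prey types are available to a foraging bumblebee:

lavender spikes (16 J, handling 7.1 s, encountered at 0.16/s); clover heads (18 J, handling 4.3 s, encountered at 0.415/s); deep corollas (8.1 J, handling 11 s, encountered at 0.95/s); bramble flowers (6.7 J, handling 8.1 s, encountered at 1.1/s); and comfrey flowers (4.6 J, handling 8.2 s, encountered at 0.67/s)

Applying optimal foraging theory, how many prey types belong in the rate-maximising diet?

E/h in descending order: clover heads 4.19, lavender spikes 2.25, bramble flowers 0.827, deep corollas 0.736, comfrey flowers 0.561 J/s. The optimal diet is the largest prefix of this list for which every included type satisfies E_i/h_i > R on the types above it.
Rate on top 1: 2.683. lavender spikes: 2.25 < 2.683 → exclude; stop.
Optimal diet: clover heads — 1 of 5 types.

1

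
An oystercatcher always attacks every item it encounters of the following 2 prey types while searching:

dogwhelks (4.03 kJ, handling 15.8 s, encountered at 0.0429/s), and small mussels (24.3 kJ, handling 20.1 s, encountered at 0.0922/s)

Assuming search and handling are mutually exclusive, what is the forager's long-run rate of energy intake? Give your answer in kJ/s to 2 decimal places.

0.68 kJ/s

R = Σλ_iE_i / (1 + Σλ_ih_i)
Numerator: 0.0429×4.03 + 0.0922×24.3 = 2.413
Denominator: 1 + 0.0429×15.8 + 0.0922×20.1 = 3.531
R = 2.413/3.531 = 0.6835 kJ/s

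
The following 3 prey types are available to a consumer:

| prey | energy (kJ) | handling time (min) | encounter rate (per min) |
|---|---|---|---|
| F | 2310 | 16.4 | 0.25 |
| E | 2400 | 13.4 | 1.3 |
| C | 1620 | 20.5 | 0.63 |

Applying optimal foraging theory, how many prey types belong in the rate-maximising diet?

1

E/h in descending order: E 179, F 141, C 79 kJ/min. The optimal diet is the largest prefix of this list for which every included type satisfies E_i/h_i > R on the types above it.
Rate on top 1: 169.4. F: 141 < 169.4 → exclude; stop.
Optimal diet: E — 1 of 3 types.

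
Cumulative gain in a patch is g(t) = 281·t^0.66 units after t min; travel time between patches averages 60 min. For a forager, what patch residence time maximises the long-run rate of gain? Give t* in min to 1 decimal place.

116.5 min

By the marginal value theorem, leave when the instantaneous gain rate g'(t) equals the habitat-wide average g(t)/(T + t).
g'(t) = 0.66·281·t^-0.34. Setting 0.66·281·t^-0.34 = 281·t^0.66/(60+t) gives 0.66(60+t) = t, so 0.34·t = 0.66×60.
t* = 0.66×60/0.34 = 116.5 min.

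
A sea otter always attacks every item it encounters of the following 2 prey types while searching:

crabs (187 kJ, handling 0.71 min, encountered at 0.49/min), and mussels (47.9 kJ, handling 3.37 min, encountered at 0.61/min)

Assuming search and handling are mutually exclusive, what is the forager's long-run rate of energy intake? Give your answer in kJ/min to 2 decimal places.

35.51 kJ/min

R = Σλ_iE_i / (1 + Σλ_ih_i)
Numerator: 0.49×187 + 0.61×47.9 = 120.8
Denominator: 1 + 0.49×0.71 + 0.61×3.37 = 3.404
R = 120.8/3.404 = 35.51 kJ/min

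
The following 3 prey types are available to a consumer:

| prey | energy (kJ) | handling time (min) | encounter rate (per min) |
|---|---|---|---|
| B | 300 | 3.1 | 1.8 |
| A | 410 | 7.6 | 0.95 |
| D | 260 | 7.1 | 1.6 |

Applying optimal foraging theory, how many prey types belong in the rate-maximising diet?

1

Profitabilities (E/h, kJ/min): B 96.8, A 53.9, D 36.6. Add prey in this order while the next type's profitability exceeds the intake rate on those already taken.
Rate on top 1: 82.07. A: 53.9 < 82.07 → exclude; stop.
Optimal diet: B — 1 of 3 types.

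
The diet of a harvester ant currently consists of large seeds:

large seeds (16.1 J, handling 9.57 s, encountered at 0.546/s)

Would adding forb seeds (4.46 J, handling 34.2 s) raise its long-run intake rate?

No

Current rate: (0.546×16.1)/(1 + 0.546×9.57) = 1.412 J/s.
forb seeds: E/h = 4.46/34.2 = 0.1304 J/s.
0.1304 < 1.412, so adding forb seeds would lower the average — exclude it.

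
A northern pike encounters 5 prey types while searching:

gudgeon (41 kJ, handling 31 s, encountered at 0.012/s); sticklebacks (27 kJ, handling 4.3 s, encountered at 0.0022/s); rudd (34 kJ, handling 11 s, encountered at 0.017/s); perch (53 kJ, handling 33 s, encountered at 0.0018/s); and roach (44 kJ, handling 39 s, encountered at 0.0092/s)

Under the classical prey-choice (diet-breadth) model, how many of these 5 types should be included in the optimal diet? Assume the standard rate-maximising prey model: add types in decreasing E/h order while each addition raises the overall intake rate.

5

Rank by E/h (kJ/s): sticklebacks 6.28, rudd 3.09, perch 1.61, gudgeon 1.32, roach 1.13. Include each in turn until the next type's E/h falls below the running intake rate.
Rate on top 1: 0.05884. rudd: 3.09 > 0.05884 → include.
Rate on top 2: 0.5327. perch: 1.61 > 0.5327 → include.
Rate on top 3: 0.5835. gudgeon: 1.32 > 0.5835 → include.
Rate on top 4: 0.7524. roach: 1.13 > 0.7524 → include.
Optimal diet: sticklebacks, rudd, perch, gudgeon, roach — 5 of 5 types.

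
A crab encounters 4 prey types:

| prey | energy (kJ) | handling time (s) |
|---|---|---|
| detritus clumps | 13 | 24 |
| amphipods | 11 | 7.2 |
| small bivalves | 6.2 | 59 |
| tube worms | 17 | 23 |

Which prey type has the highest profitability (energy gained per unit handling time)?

amphipods

In descending order of E/h:
amphipods: 11/7.2 = 1.53 kJ/s
tube worms: 17/23 = 0.739 kJ/s
detritus clumps: 13/24 = 0.542 kJ/s
small bivalves: 6.2/59 = 0.105 kJ/s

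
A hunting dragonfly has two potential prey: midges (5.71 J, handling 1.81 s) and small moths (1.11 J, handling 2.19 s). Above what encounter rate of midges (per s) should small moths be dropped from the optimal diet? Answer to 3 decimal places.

0.106 per s

At the threshold, the rate on midges alone equals the profitability of small moths: λ·5.71/(1 + λ·1.81) = 1.11/2.19 = 0.5068.
Rearranging, λ(5.71 − 0.5068×1.81) = 0.5068, so λ = 0.5068/4.793 = 0.1058 per s.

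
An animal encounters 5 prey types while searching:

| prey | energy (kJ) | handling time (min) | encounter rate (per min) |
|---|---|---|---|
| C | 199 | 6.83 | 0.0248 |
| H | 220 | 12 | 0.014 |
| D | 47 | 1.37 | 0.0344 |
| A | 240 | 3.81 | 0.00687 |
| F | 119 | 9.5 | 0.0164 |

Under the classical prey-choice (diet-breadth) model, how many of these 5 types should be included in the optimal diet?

Rank by E/h (kJ/min): A 63, D 34.3, C 29.1, H 18.3, F 12.5. Include each in turn until the next type's E/h falls below the running intake rate.
Rate on top 1: 1.607. D: 34.3 > 1.607 → include.
Rate on top 2: 3.043. C: 29.1 > 3.043 → include.
Rate on top 3: 6.599. H: 18.3 > 6.599 → include.
Rate on top 4: 7.997. F: 12.5 > 7.997 → include.
Optimal diet: A, D, C, H, F — 5 of 5 types.

5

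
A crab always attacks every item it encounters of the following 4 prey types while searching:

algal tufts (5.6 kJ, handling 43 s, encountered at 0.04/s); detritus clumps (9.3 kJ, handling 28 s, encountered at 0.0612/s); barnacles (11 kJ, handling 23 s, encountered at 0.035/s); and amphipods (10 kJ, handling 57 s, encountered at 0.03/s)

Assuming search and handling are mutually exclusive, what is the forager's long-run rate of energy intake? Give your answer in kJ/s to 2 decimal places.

R = Σλ_iE_i / (1 + Σλ_ih_i)
Numerator: 0.04×5.6 + 0.0612×9.3 + 0.035×11 + 0.03×10 = 1.478
Denominator: 1 + 0.04×43 + 0.0612×28 + 0.035×23 + 0.03×57 = 6.949
R = 1.478/6.949 = 0.2127 kJ/s

0.21 kJ/s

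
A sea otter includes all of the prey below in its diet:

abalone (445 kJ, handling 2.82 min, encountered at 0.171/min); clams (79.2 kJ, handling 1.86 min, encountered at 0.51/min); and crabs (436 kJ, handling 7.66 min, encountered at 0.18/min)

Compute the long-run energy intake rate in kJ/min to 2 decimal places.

51.18 kJ/min

R = Σλ_iE_i / (1 + Σλ_ih_i)
Numerator: 0.171×445 + 0.51×79.2 + 0.18×436 = 195
Denominator: 1 + 0.171×2.82 + 0.51×1.86 + 0.18×7.66 = 3.81
R = 195/3.81 = 51.18 kJ/min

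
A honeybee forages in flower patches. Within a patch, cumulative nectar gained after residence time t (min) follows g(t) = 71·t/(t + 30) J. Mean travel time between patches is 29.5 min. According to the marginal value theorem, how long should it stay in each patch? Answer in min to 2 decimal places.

Maximise g(t)/(T+t): set derivative to zero → g'(t)(T+t) = g(t).
g'(t) = 71·30/(t + 30)². Setting 71·30/(t+30)² = 71t/[(t+30)(29.5+t)] gives 30(29.5+t) = t(t+30), so t² = 30×29.5 = 885.
t* = √885 = 29.75 min.

29.75 min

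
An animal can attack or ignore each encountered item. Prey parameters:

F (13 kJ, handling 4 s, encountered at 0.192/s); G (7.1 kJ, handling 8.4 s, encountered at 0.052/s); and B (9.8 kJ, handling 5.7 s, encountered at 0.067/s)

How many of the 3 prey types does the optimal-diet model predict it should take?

2

Rank by E/h (kJ/s): F 3.25, B 1.72, G 0.845. Include each in turn until the next type's E/h falls below the running intake rate.
Rate on top 1: 1.412. B: 1.72 > 1.412 → include.
Rate on top 2: 1.466. G: 0.845 < 1.466 → exclude; stop.
Optimal diet: F, B — 2 of 3 types.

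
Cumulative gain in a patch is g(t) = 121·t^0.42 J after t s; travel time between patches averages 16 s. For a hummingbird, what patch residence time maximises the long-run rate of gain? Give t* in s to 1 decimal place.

11.6 s

Maximise g(t)/(T+t): set derivative to zero → g'(t)(T+t) = g(t).
g'(t) = 0.42·121·t^-0.58. Setting 0.42·121·t^-0.58 = 121·t^0.42/(16+t) gives 0.42(16+t) = t, so 0.58·t = 0.42×16.
t* = 0.42×16/0.58 = 11.59 s.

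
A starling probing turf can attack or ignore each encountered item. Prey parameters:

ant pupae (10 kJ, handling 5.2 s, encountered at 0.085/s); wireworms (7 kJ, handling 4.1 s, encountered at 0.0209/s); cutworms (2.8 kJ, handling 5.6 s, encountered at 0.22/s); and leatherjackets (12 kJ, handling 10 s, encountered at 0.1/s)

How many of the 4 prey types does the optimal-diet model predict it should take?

Rank by E/h (kJ/s): ant pupae 1.92, wireworms 1.71, leatherjackets 1.2, cutworms 0.5. Include each in turn until the next type's E/h falls below the running intake rate.
Rate on top 1: 0.5895. wireworms: 1.71 > 0.5895 → include.
Rate on top 2: 0.6522. leatherjackets: 1.2 > 0.6522 → include.
Rate on top 3: 0.8689. cutworms: 0.5 < 0.8689 → exclude; stop.
Optimal diet: ant pupae, wireworms, leatherjackets — 3 of 4 types.

3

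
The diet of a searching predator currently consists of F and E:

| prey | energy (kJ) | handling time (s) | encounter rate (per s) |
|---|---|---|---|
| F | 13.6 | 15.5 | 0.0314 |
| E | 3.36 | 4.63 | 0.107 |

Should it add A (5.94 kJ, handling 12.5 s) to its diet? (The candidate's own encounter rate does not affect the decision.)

Yes

Current rate: (0.0314×13.6 + 0.107×3.36)/(1 + 0.0314×15.5 + 0.107×4.63) = 0.3968 kJ/s.
Profitability of A: 5.94/12.5 = 0.4752 kJ/s.
Since 0.4752 > R, including A increases the long-run rate.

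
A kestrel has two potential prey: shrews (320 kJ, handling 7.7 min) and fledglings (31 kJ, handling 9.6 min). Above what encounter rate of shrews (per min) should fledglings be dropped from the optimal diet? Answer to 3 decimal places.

Drop fledglings once their profitability E₂/h₂ falls below the rate achievable on shrews alone: E₂/h₂ = λE₁/(1 + λh₁).
Solve for λ: λE₁h₂ = E₂(1 + λh₁) → λ(E₁h₂ − E₂h₁) = E₂ → λ = E₂/(E₁h₂ − E₂h₁).
λ = 31/(320×9.6 − 31×7.7) = 31/2833 = 0.01094 per min.

0.011 per min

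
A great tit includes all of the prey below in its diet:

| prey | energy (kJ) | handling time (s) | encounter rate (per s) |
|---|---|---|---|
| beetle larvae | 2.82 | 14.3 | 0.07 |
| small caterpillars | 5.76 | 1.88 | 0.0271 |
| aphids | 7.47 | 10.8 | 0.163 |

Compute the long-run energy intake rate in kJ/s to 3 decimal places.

0.412 kJ/s

R = Σλ_iE_i / (1 + Σλ_ih_i)
Numerator: 0.07×2.82 + 0.0271×5.76 + 0.163×7.47 = 1.571
Denominator: 1 + 0.07×14.3 + 0.0271×1.88 + 0.163×10.8 = 3.812
R = 1.571/3.812 = 0.4121 kJ/s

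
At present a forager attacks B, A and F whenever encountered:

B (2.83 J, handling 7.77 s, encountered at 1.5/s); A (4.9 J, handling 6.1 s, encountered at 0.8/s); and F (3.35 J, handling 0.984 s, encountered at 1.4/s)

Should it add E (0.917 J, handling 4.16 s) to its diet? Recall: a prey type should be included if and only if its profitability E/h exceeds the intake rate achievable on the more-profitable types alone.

On B, A and F alone, R = ΣλE/(1+Σλh) = 12.86/18.91 = 0.6797 J/s.
Profitability of E: 0.917/4.16 = 0.2204 J/s.
Since 0.2204 < R, time spent handling E is better spent searching.

No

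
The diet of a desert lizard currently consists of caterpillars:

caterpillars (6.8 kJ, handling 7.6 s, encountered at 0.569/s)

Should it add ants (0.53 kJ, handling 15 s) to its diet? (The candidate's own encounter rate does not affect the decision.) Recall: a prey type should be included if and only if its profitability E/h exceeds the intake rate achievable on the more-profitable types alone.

No

On caterpillars alone, R = ΣλE/(1+Σλh) = 3.869/5.324 = 0.7267 kJ/s.
ants: E/h = 0.53/15 = 0.03533 kJ/s.
Since 0.03533 < R, time spent handling ants is better spent searching.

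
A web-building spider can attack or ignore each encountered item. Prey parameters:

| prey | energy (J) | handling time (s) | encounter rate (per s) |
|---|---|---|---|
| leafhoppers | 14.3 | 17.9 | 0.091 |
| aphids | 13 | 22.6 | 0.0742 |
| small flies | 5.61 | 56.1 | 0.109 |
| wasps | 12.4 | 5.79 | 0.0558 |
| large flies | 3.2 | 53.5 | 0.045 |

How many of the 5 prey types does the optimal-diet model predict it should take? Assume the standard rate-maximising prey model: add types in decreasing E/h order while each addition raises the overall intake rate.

2

E/h in descending order: wasps 2.14, leafhoppers 0.799, aphids 0.575, small flies 0.1, large flies 0.0598 J/s. The optimal diet is the largest prefix of this list for which every included type satisfies E_i/h_i > R on the types above it.
Rate on top 1: 0.523. leafhoppers: 0.799 > 0.523 → include.
Rate on top 2: 0.6752. aphids: 0.575 < 0.6752 → exclude; stop.
Optimal diet: wasps, leafhoppers — 2 of 5 types.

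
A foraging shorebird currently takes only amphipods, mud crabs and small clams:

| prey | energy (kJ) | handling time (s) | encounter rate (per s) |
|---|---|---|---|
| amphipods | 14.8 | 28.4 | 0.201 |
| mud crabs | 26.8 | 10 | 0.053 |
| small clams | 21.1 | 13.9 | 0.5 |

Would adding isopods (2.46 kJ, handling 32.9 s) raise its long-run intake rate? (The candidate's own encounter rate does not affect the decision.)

No

Current rate: (0.201×14.8 + 0.053×26.8 + 0.5×21.1)/(1 + 0.201×28.4 + 0.053×10 + 0.5×13.9) = 1.053 kJ/s.
isopods: E/h = 2.46/32.9 = 0.07477 kJ/s.
0.07477 < 1.053, so adding isopods would lower the average — exclude it.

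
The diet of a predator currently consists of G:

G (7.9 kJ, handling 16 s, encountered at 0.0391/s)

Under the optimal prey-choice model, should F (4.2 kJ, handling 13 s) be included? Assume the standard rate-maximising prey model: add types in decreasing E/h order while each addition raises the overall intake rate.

Current rate: (0.0391×7.9)/(1 + 0.0391×16) = 0.19 kJ/s.
F: E/h = 4.2/13 = 0.3231 kJ/s.
0.3231 > 0.19, so adding F raises the average — include it.

Yes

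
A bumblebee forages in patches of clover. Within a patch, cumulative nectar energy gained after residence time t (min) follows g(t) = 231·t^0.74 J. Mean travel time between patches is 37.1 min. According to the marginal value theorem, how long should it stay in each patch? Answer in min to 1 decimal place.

105.6 min

Optimal t* satisfies g'(t*) = g(t*)/(T + t*).
g'(t) = 0.74·231·t^-0.26. Setting 0.74·231·t^-0.26 = 231·t^0.74/(37.1+t) gives 0.74(37.1+t) = t, so 0.26·t = 0.74×37.1.
t* = 0.74×37.1/0.26 = 105.6 min.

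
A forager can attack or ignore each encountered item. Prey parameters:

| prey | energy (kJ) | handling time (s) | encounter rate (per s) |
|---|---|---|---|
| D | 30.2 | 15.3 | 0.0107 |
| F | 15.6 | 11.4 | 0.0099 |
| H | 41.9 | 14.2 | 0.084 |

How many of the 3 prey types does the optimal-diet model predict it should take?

E/h in descending order: H 2.95, D 1.97, F 1.37 kJ/s. The optimal diet is the largest prefix of this list for which every included type satisfies E_i/h_i > R on the types above it.
Rate on top 1: 1.605. D: 1.97 > 1.605 → include.
Rate on top 2: 1.631. F: 1.37 < 1.631 → exclude; stop.
Optimal diet: H, D — 2 of 3 types.

2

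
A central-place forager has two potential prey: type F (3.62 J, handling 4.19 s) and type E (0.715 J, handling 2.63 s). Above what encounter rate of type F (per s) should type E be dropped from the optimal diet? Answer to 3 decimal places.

0.110 per s

At the threshold, the rate on type F alone equals the profitability of type E: λ·3.62/(1 + λ·4.19) = 0.715/2.63 = 0.2719.
Rearranging, λ(3.62 − 0.2719×4.19) = 0.2719, so λ = 0.2719/2.481 = 0.1096 per s.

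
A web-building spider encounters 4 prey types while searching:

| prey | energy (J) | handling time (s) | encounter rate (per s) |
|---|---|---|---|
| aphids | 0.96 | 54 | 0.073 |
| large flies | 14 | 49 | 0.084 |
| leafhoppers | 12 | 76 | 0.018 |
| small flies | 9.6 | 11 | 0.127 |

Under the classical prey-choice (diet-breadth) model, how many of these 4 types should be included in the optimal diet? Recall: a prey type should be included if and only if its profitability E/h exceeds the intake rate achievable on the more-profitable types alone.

Rank by E/h (J/s): small flies 0.873, large flies 0.286, leafhoppers 0.158, aphids 0.0178. Include each in turn until the next type's E/h falls below the running intake rate.
Rate on top 1: 0.5086. large flies: 0.286 < 0.5086 → exclude; stop.
Optimal diet: small flies — 1 of 4 types.

1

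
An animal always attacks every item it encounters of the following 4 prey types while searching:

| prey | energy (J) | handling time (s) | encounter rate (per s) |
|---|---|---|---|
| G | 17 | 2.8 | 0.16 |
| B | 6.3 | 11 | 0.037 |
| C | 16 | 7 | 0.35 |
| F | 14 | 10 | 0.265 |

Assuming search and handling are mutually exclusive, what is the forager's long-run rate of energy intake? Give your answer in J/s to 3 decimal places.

1.763 J/s

Energy encountered per unit search time: 0.16×17 + 0.037×6.3 + 0.35×16 + 0.265×14 = 12.26 J/s.
Handling time per unit search time: 0.16×2.8 + 0.037×11 + 0.35×7 + 0.265×10 = 5.955.
Rate = 12.26/(1 + 5.955) = 1.763 J/s.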